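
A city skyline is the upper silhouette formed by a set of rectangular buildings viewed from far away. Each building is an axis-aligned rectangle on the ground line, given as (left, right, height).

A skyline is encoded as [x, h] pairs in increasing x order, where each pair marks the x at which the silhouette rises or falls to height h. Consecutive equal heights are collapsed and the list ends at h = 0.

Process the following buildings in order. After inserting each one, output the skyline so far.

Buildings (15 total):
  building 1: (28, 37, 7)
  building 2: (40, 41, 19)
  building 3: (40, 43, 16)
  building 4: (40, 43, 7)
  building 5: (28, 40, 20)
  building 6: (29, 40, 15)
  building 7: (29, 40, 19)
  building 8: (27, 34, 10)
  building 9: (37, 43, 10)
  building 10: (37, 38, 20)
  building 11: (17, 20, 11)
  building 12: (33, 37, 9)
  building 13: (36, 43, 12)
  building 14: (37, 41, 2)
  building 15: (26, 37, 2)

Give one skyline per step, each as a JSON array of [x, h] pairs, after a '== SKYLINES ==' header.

== SKYLINES ==
[[28,7],[37,0]]
[[28,7],[37,0],[40,19],[41,0]]
[[28,7],[37,0],[40,19],[41,16],[43,0]]
[[28,7],[37,0],[40,19],[41,16],[43,0]]
[[28,20],[40,19],[41,16],[43,0]]
[[28,20],[40,19],[41,16],[43,0]]
[[28,20],[40,19],[41,16],[43,0]]
[[27,10],[28,20],[40,19],[41,16],[43,0]]
[[27,10],[28,20],[40,19],[41,16],[43,0]]
[[27,10],[28,20],[40,19],[41,16],[43,0]]
[[17,11],[20,0],[27,10],[28,20],[40,19],[41,16],[43,0]]
[[17,11],[20,0],[27,10],[28,20],[40,19],[41,16],[43,0]]
[[17,11],[20,0],[27,10],[28,20],[40,19],[41,16],[43,0]]
[[17,11],[20,0],[27,10],[28,20],[40,19],[41,16],[43,0]]
[[17,11],[20,0],[26,2],[27,10],[28,20],[40,19],[41,16],[43,0]]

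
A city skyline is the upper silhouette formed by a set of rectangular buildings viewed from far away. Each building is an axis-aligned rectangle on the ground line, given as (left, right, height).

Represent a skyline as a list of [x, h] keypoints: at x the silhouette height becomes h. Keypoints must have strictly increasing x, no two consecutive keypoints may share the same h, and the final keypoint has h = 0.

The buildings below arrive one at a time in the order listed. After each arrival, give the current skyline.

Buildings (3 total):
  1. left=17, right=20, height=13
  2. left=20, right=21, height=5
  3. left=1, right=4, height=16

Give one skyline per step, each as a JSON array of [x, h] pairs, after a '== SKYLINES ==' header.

== SKYLINES ==
[[17,13],[20,0]]
[[17,13],[20,5],[21,0]]
[[1,16],[4,0],[17,13],[20,5],[21,0]]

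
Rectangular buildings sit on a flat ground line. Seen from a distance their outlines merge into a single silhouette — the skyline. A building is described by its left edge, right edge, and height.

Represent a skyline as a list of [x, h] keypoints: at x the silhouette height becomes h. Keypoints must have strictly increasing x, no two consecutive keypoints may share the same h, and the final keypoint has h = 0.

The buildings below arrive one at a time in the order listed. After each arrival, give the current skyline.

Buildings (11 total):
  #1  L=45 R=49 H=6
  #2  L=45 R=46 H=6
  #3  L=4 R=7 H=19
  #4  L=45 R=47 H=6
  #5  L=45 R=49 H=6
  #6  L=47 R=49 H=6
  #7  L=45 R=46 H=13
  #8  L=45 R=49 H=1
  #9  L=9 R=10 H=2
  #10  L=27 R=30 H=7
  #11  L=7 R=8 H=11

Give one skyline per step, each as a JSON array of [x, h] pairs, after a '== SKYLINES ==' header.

== SKYLINES ==
[[45,6],[49,0]]
[[45,6],[49,0]]
[[4,19],[7,0],[45,6],[49,0]]
[[4,19],[7,0],[45,6],[49,0]]
[[4,19],[7,0],[45,6],[49,0]]
[[4,19],[7,0],[45,6],[49,0]]
[[4,19],[7,0],[45,13],[46,6],[49,0]]
[[4,19],[7,0],[45,13],[46,6],[49,0]]
[[4,19],[7,0],[9,2],[10,0],[45,13],[46,6],[49,0]]
[[4,19],[7,0],[9,2],[10,0],[27,7],[30,0],[45,13],[46,6],[49,0]]
[[4,19],[7,11],[8,0],[9,2],[10,0],[27,7],[30,0],[45,13],[46,6],[49,0]]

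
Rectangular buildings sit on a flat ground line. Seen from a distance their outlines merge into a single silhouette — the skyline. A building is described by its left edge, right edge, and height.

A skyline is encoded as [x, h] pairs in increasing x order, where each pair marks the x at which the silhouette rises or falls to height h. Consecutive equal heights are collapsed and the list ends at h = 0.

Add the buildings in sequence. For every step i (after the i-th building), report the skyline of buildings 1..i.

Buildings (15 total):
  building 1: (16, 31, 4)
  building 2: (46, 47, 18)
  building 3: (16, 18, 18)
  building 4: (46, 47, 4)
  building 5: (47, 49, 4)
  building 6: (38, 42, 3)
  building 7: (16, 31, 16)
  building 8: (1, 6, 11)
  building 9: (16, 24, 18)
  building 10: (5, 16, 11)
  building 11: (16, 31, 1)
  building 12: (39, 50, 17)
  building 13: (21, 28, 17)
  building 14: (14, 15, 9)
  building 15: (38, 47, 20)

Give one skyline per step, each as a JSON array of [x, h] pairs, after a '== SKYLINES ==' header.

== SKYLINES ==
[[16,4],[31,0]]
[[16,4],[31,0],[46,18],[47,0]]
[[16,18],[18,4],[31,0],[46,18],[47,0]]
[[16,18],[18,4],[31,0],[46,18],[47,0]]
[[16,18],[18,4],[31,0],[46,18],[47,4],[49,0]]
[[16,18],[18,4],[31,0],[38,3],[42,0],[46,18],[47,4],[49,0]]
[[16,18],[18,16],[31,0],[38,3],[42,0],[46,18],[47,4],[49,0]]
[[1,11],[6,0],[16,18],[18,16],[31,0],[38,3],[42,0],[46,18],[47,4],[49,0]]
[[1,11],[6,0],[16,18],[24,16],[31,0],[38,3],[42,0],[46,18],[47,4],[49,0]]
[[1,11],[16,18],[24,16],[31,0],[38,3],[42,0],[46,18],[47,4],[49,0]]
[[1,11],[16,18],[24,16],[31,0],[38,3],[42,0],[46,18],[47,4],[49,0]]
[[1,11],[16,18],[24,16],[31,0],[38,3],[39,17],[46,18],[47,17],[50,0]]
[[1,11],[16,18],[24,17],[28,16],[31,0],[38,3],[39,17],[46,18],[47,17],[50,0]]
[[1,11],[16,18],[24,17],[28,16],[31,0],[38,3],[39,17],[46,18],[47,17],[50,0]]
[[1,11],[16,18],[24,17],[28,16],[31,0],[38,20],[47,17],[50,0]]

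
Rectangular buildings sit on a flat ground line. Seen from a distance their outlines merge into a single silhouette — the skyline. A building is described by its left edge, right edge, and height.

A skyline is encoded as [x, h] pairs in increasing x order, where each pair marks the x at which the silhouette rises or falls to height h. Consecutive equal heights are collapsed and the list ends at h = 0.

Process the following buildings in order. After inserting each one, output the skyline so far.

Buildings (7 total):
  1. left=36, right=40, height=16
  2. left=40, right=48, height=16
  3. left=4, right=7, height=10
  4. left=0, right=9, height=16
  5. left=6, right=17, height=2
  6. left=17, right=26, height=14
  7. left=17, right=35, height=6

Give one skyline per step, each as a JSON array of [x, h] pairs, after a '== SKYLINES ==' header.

== SKYLINES ==
[[36,16],[40,0]]
[[36,16],[48,0]]
[[4,10],[7,0],[36,16],[48,0]]
[[0,16],[9,0],[36,16],[48,0]]
[[0,16],[9,2],[17,0],[36,16],[48,0]]
[[0,16],[9,2],[17,14],[26,0],[36,16],[48,0]]
[[0,16],[9,2],[17,14],[26,6],[35,0],[36,16],[48,0]]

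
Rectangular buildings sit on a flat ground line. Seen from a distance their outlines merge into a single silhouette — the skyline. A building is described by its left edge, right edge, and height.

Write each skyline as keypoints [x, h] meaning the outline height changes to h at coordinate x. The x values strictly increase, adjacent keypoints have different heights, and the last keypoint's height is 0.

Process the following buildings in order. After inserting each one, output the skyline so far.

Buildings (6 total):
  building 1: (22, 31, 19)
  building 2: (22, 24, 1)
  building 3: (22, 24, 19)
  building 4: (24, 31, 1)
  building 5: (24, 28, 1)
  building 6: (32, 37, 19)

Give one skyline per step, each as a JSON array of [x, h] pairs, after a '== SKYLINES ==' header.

== SKYLINES ==
[[22,19],[31,0]]
[[22,19],[31,0]]
[[22,19],[31,0]]
[[22,19],[31,0]]
[[22,19],[31,0]]
[[22,19],[31,0],[32,19],[37,0]]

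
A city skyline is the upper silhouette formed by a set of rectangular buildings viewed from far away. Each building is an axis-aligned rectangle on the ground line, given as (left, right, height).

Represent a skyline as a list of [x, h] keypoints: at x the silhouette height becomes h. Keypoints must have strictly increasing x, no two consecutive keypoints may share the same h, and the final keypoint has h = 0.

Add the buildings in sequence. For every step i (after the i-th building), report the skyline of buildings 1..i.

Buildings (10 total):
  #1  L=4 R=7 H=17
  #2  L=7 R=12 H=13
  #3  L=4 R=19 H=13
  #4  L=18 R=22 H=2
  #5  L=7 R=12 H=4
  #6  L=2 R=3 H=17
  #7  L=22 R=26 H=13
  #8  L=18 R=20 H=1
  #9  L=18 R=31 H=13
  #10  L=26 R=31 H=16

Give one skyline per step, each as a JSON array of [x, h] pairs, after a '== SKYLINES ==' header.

== SKYLINES ==
[[4,17],[7,0]]
[[4,17],[7,13],[12,0]]
[[4,17],[7,13],[19,0]]
[[4,17],[7,13],[19,2],[22,0]]
[[4,17],[7,13],[19,2],[22,0]]
[[2,17],[3,0],[4,17],[7,13],[19,2],[22,0]]
[[2,17],[3,0],[4,17],[7,13],[19,2],[22,13],[26,0]]
[[2,17],[3,0],[4,17],[7,13],[19,2],[22,13],[26,0]]
[[2,17],[3,0],[4,17],[7,13],[31,0]]
[[2,17],[3,0],[4,17],[7,13],[26,16],[31,0]]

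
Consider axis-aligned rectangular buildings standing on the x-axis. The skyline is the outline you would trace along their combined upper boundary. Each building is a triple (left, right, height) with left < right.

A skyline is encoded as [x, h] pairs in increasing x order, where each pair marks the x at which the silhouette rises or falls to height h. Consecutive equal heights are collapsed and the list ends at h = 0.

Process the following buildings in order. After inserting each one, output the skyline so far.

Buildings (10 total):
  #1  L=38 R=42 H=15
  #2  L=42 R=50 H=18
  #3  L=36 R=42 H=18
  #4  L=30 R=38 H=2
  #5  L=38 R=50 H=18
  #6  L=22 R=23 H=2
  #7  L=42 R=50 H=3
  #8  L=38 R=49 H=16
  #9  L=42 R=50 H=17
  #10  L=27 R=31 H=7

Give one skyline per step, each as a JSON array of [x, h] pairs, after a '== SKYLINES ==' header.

== SKYLINES ==
[[38,15],[42,0]]
[[38,15],[42,18],[50,0]]
[[36,18],[50,0]]
[[30,2],[36,18],[50,0]]
[[30,2],[36,18],[50,0]]
[[22,2],[23,0],[30,2],[36,18],[50,0]]
[[22,2],[23,0],[30,2],[36,18],[50,0]]
[[22,2],[23,0],[30,2],[36,18],[50,0]]
[[22,2],[23,0],[30,2],[36,18],[50,0]]
[[22,2],[23,0],[27,7],[31,2],[36,18],[50,0]]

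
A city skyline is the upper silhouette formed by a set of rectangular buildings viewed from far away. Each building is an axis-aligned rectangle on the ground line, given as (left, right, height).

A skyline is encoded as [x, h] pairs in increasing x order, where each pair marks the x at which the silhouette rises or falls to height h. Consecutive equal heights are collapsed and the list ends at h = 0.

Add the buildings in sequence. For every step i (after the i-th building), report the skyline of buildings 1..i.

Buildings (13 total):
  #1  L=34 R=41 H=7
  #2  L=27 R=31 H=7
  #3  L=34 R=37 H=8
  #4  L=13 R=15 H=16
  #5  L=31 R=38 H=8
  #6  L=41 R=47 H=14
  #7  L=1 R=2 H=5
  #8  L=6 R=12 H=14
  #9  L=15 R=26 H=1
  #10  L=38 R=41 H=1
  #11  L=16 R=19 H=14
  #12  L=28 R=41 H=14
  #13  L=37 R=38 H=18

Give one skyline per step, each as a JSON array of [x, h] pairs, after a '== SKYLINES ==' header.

== SKYLINES ==
[[34,7],[41,0]]
[[27,7],[31,0],[34,7],[41,0]]
[[27,7],[31,0],[34,8],[37,7],[41,0]]
[[13,16],[15,0],[27,7],[31,0],[34,8],[37,7],[41,0]]
[[13,16],[15,0],[27,7],[31,8],[38,7],[41,0]]
[[13,16],[15,0],[27,7],[31,8],[38,7],[41,14],[47,0]]
[[1,5],[2,0],[13,16],[15,0],[27,7],[31,8],[38,7],[41,14],[47,0]]
[[1,5],[2,0],[6,14],[12,0],[13,16],[15,0],[27,7],[31,8],[38,7],[41,14],[47,0]]
[[1,5],[2,0],[6,14],[12,0],[13,16],[15,1],[26,0],[27,7],[31,8],[38,7],[41,14],[47,0]]
[[1,5],[2,0],[6,14],[12,0],[13,16],[15,1],[26,0],[27,7],[31,8],[38,7],[41,14],[47,0]]
[[1,5],[2,0],[6,14],[12,0],[13,16],[15,1],[16,14],[19,1],[26,0],[27,7],[31,8],[38,7],[41,14],[47,0]]
[[1,5],[2,0],[6,14],[12,0],[13,16],[15,1],[16,14],[19,1],[26,0],[27,7],[28,14],[47,0]]
[[1,5],[2,0],[6,14],[12,0],[13,16],[15,1],[16,14],[19,1],[26,0],[27,7],[28,14],[37,18],[38,14],[47,0]]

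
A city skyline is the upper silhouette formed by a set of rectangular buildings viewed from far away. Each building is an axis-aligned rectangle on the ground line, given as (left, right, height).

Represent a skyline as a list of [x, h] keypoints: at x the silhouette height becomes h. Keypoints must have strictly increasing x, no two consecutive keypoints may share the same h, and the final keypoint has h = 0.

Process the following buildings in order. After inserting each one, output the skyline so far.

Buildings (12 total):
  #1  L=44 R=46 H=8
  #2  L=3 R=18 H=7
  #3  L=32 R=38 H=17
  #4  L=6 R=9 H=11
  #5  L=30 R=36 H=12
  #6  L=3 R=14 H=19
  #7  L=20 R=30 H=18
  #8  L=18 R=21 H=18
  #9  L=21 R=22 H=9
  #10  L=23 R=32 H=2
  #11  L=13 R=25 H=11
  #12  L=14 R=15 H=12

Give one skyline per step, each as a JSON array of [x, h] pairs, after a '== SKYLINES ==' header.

== SKYLINES ==
[[44,8],[46,0]]
[[3,7],[18,0],[44,8],[46,0]]
[[3,7],[18,0],[32,17],[38,0],[44,8],[46,0]]
[[3,7],[6,11],[9,7],[18,0],[32,17],[38,0],[44,8],[46,0]]
[[3,7],[6,11],[9,7],[18,0],[30,12],[32,17],[38,0],[44,8],[46,0]]
[[3,19],[14,7],[18,0],[30,12],[32,17],[38,0],[44,8],[46,0]]
[[3,19],[14,7],[18,0],[20,18],[30,12],[32,17],[38,0],[44,8],[46,0]]
[[3,19],[14,7],[18,18],[30,12],[32,17],[38,0],[44,8],[46,0]]
[[3,19],[14,7],[18,18],[30,12],[32,17],[38,0],[44,8],[46,0]]
[[3,19],[14,7],[18,18],[30,12],[32,17],[38,0],[44,8],[46,0]]
[[3,19],[14,11],[18,18],[30,12],[32,17],[38,0],[44,8],[46,0]]
[[3,19],[14,12],[15,11],[18,18],[30,12],[32,17],[38,0],[44,8],[46,0]]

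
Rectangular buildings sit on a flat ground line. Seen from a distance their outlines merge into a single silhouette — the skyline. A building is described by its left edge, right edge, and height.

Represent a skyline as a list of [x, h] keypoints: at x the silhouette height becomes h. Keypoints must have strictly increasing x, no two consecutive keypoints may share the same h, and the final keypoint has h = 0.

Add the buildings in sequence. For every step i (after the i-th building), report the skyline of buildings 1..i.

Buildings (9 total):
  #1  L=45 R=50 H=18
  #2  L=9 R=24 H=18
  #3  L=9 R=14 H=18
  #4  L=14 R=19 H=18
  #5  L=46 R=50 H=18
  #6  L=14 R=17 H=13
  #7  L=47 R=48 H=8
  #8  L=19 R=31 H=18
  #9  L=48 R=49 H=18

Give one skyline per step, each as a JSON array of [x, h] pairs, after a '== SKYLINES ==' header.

== SKYLINES ==
[[45,18],[50,0]]
[[9,18],[24,0],[45,18],[50,0]]
[[9,18],[24,0],[45,18],[50,0]]
[[9,18],[24,0],[45,18],[50,0]]
[[9,18],[24,0],[45,18],[50,0]]
[[9,18],[24,0],[45,18],[50,0]]
[[9,18],[24,0],[45,18],[50,0]]
[[9,18],[31,0],[45,18],[50,0]]
[[9,18],[31,0],[45,18],[50,0]]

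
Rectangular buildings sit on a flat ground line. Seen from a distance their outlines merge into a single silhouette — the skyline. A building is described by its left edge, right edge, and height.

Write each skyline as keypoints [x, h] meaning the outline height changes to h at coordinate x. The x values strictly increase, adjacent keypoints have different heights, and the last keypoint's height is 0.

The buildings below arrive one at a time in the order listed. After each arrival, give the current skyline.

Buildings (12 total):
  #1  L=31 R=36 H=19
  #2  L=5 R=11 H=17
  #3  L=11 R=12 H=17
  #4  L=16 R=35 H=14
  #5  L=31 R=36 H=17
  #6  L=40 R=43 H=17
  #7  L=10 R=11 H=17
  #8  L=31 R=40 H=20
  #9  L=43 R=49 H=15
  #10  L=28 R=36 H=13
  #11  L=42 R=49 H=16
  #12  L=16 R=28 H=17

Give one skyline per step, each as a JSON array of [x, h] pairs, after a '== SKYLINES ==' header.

== SKYLINES ==
[[31,19],[36,0]]
[[5,17],[11,0],[31,19],[36,0]]
[[5,17],[12,0],[31,19],[36,0]]
[[5,17],[12,0],[16,14],[31,19],[36,0]]
[[5,17],[12,0],[16,14],[31,19],[36,0]]
[[5,17],[12,0],[16,14],[31,19],[36,0],[40,17],[43,0]]
[[5,17],[12,0],[16,14],[31,19],[36,0],[40,17],[43,0]]
[[5,17],[12,0],[16,14],[31,20],[40,17],[43,0]]
[[5,17],[12,0],[16,14],[31,20],[40,17],[43,15],[49,0]]
[[5,17],[12,0],[16,14],[31,20],[40,17],[43,15],[49,0]]
[[5,17],[12,0],[16,14],[31,20],[40,17],[43,16],[49,0]]
[[5,17],[12,0],[16,17],[28,14],[31,20],[40,17],[43,16],[49,0]]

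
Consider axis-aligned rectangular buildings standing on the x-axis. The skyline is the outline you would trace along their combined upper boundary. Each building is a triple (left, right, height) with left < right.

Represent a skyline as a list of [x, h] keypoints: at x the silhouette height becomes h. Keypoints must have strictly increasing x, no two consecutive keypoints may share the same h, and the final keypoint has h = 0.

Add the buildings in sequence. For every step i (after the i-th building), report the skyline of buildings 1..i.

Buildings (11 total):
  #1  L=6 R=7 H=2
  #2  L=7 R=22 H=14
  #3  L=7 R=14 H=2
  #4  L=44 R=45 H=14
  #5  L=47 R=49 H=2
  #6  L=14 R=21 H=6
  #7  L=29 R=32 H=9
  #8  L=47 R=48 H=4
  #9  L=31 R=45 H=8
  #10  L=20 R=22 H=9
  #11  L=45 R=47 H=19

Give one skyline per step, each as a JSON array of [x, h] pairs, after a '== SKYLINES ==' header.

== SKYLINES ==
[[6,2],[7,0]]
[[6,2],[7,14],[22,0]]
[[6,2],[7,14],[22,0]]
[[6,2],[7,14],[22,0],[44,14],[45,0]]
[[6,2],[7,14],[22,0],[44,14],[45,0],[47,2],[49,0]]
[[6,2],[7,14],[22,0],[44,14],[45,0],[47,2],[49,0]]
[[6,2],[7,14],[22,0],[29,9],[32,0],[44,14],[45,0],[47,2],[49,0]]
[[6,2],[7,14],[22,0],[29,9],[32,0],[44,14],[45,0],[47,4],[48,2],[49,0]]
[[6,2],[7,14],[22,0],[29,9],[32,8],[44,14],[45,0],[47,4],[48,2],[49,0]]
[[6,2],[7,14],[22,0],[29,9],[32,8],[44,14],[45,0],[47,4],[48,2],[49,0]]
[[6,2],[7,14],[22,0],[29,9],[32,8],[44,14],[45,19],[47,4],[48,2],[49,0]]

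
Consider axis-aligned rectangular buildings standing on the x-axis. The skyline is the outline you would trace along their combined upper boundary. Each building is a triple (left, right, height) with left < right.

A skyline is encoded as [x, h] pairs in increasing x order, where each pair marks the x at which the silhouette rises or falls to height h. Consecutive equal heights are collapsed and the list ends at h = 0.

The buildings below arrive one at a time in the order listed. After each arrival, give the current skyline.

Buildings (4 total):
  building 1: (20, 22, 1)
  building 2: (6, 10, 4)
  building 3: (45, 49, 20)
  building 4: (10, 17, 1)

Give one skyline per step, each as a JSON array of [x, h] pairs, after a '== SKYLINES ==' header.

== SKYLINES ==
[[20,1],[22,0]]
[[6,4],[10,0],[20,1],[22,0]]
[[6,4],[10,0],[20,1],[22,0],[45,20],[49,0]]
[[6,4],[10,1],[17,0],[20,1],[22,0],[45,20],[49,0]]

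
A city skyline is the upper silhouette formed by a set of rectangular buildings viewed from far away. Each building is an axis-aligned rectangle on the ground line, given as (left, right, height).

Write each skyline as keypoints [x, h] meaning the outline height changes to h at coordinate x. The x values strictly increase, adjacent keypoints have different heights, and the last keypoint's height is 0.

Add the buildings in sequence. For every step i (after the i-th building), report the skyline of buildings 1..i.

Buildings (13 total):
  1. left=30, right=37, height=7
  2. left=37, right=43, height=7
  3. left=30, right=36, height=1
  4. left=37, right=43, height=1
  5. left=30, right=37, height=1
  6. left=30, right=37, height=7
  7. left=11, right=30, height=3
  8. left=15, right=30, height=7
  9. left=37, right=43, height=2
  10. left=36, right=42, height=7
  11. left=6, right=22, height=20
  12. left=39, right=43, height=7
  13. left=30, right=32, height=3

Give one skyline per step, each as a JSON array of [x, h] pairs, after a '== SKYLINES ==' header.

== SKYLINES ==
[[30,7],[37,0]]
[[30,7],[43,0]]
[[30,7],[43,0]]
[[30,7],[43,0]]
[[30,7],[43,0]]
[[30,7],[43,0]]
[[11,3],[30,7],[43,0]]
[[11,3],[15,7],[43,0]]
[[11,3],[15,7],[43,0]]
[[11,3],[15,7],[43,0]]
[[6,20],[22,7],[43,0]]
[[6,20],[22,7],[43,0]]
[[6,20],[22,7],[43,0]]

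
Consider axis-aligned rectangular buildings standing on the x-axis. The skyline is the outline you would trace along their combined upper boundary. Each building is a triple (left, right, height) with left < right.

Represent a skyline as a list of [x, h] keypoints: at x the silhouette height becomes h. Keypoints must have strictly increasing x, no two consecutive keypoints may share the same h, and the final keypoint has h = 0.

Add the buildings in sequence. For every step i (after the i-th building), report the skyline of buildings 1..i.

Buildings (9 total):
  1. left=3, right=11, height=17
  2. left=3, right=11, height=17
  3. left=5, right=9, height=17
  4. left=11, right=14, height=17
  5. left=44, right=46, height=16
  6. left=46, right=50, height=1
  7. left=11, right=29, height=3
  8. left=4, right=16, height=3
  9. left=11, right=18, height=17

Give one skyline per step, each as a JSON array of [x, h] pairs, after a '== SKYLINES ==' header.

== SKYLINES ==
[[3,17],[11,0]]
[[3,17],[11,0]]
[[3,17],[11,0]]
[[3,17],[14,0]]
[[3,17],[14,0],[44,16],[46,0]]
[[3,17],[14,0],[44,16],[46,1],[50,0]]
[[3,17],[14,3],[29,0],[44,16],[46,1],[50,0]]
[[3,17],[14,3],[29,0],[44,16],[46,1],[50,0]]
[[3,17],[18,3],[29,0],[44,16],[46,1],[50,0]]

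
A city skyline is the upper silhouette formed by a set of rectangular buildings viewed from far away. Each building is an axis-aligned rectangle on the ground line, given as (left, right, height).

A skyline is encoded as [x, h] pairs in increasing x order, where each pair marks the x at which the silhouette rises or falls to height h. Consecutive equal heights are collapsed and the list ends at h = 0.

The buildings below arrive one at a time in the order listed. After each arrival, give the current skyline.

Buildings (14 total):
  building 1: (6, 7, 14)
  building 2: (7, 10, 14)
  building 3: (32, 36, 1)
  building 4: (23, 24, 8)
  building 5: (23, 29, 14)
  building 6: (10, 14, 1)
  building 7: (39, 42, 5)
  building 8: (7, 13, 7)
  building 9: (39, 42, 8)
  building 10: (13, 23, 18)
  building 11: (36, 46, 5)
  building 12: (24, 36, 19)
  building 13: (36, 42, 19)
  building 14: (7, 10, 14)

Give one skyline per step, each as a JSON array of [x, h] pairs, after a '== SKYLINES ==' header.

== SKYLINES ==
[[6,14],[7,0]]
[[6,14],[10,0]]
[[6,14],[10,0],[32,1],[36,0]]
[[6,14],[10,0],[23,8],[24,0],[32,1],[36,0]]
[[6,14],[10,0],[23,14],[29,0],[32,1],[36,0]]
[[6,14],[10,1],[14,0],[23,14],[29,0],[32,1],[36,0]]
[[6,14],[10,1],[14,0],[23,14],[29,0],[32,1],[36,0],[39,5],[42,0]]
[[6,14],[10,7],[13,1],[14,0],[23,14],[29,0],[32,1],[36,0],[39,5],[42,0]]
[[6,14],[10,7],[13,1],[14,0],[23,14],[29,0],[32,1],[36,0],[39,8],[42,0]]
[[6,14],[10,7],[13,18],[23,14],[29,0],[32,1],[36,0],[39,8],[42,0]]
[[6,14],[10,7],[13,18],[23,14],[29,0],[32,1],[36,5],[39,8],[42,5],[46,0]]
[[6,14],[10,7],[13,18],[23,14],[24,19],[36,5],[39,8],[42,5],[46,0]]
[[6,14],[10,7],[13,18],[23,14],[24,19],[42,5],[46,0]]
[[6,14],[10,7],[13,18],[23,14],[24,19],[42,5],[46,0]]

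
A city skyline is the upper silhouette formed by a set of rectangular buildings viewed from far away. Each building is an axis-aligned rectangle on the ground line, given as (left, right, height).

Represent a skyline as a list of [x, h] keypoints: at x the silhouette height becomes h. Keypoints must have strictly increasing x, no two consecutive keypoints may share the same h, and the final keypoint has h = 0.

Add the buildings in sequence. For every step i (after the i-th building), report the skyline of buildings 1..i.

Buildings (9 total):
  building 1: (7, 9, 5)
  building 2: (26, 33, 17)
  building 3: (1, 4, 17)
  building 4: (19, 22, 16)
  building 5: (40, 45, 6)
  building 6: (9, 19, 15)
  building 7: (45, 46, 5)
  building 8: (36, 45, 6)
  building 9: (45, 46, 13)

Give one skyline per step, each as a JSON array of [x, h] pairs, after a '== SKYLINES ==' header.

== SKYLINES ==
[[7,5],[9,0]]
[[7,5],[9,0],[26,17],[33,0]]
[[1,17],[4,0],[7,5],[9,0],[26,17],[33,0]]
[[1,17],[4,0],[7,5],[9,0],[19,16],[22,0],[26,17],[33,0]]
[[1,17],[4,0],[7,5],[9,0],[19,16],[22,0],[26,17],[33,0],[40,6],[45,0]]
[[1,17],[4,0],[7,5],[9,15],[19,16],[22,0],[26,17],[33,0],[40,6],[45,0]]
[[1,17],[4,0],[7,5],[9,15],[19,16],[22,0],[26,17],[33,0],[40,6],[45,5],[46,0]]
[[1,17],[4,0],[7,5],[9,15],[19,16],[22,0],[26,17],[33,0],[36,6],[45,5],[46,0]]
[[1,17],[4,0],[7,5],[9,15],[19,16],[22,0],[26,17],[33,0],[36,6],[45,13],[46,0]]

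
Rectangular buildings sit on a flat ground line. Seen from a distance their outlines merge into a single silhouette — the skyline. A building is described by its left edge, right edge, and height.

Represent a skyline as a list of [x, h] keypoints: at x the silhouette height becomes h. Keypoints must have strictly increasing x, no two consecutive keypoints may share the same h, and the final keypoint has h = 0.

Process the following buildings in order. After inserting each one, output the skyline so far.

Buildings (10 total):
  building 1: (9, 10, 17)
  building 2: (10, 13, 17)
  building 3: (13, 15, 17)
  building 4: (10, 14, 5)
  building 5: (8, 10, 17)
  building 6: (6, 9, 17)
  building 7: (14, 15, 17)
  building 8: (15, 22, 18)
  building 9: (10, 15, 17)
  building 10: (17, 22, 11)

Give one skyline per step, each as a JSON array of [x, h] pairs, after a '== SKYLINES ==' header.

== SKYLINES ==
[[9,17],[10,0]]
[[9,17],[13,0]]
[[9,17],[15,0]]
[[9,17],[15,0]]
[[8,17],[15,0]]
[[6,17],[15,0]]
[[6,17],[15,0]]
[[6,17],[15,18],[22,0]]
[[6,17],[15,18],[22,0]]
[[6,17],[15,18],[22,0]]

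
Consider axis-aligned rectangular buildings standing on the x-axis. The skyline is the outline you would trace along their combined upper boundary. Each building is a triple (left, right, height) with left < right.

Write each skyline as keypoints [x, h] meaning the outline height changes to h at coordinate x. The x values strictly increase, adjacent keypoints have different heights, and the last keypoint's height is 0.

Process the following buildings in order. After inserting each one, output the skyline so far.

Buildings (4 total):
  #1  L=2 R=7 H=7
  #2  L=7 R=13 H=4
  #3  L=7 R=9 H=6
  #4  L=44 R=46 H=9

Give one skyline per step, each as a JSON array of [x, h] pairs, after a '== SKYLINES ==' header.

== SKYLINES ==
[[2,7],[7,0]]
[[2,7],[7,4],[13,0]]
[[2,7],[7,6],[9,4],[13,0]]
[[2,7],[7,6],[9,4],[13,0],[44,9],[46,0]]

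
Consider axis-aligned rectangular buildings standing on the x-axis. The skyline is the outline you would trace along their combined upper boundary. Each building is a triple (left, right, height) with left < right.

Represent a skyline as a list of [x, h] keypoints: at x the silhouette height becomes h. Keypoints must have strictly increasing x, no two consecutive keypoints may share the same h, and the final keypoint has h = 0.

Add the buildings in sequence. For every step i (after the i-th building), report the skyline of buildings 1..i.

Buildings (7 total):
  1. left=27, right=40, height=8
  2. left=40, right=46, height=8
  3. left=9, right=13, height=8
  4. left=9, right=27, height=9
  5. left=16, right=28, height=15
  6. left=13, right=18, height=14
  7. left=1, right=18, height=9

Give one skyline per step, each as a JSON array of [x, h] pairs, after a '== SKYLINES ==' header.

== SKYLINES ==
[[27,8],[40,0]]
[[27,8],[46,0]]
[[9,8],[13,0],[27,8],[46,0]]
[[9,9],[27,8],[46,0]]
[[9,9],[16,15],[28,8],[46,0]]
[[9,9],[13,14],[16,15],[28,8],[46,0]]
[[1,9],[13,14],[16,15],[28,8],[46,0]]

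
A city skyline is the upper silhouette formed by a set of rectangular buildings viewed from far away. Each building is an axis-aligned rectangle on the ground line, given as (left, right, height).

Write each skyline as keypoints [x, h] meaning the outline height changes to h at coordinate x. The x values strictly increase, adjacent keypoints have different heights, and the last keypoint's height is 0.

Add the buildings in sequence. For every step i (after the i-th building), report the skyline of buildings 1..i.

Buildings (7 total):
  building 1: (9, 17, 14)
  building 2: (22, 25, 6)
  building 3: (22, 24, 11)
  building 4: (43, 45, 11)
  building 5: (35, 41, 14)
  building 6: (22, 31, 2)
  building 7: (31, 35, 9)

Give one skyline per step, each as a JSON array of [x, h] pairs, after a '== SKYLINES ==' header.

== SKYLINES ==
[[9,14],[17,0]]
[[9,14],[17,0],[22,6],[25,0]]
[[9,14],[17,0],[22,11],[24,6],[25,0]]
[[9,14],[17,0],[22,11],[24,6],[25,0],[43,11],[45,0]]
[[9,14],[17,0],[22,11],[24,6],[25,0],[35,14],[41,0],[43,11],[45,0]]
[[9,14],[17,0],[22,11],[24,6],[25,2],[31,0],[35,14],[41,0],[43,11],[45,0]]
[[9,14],[17,0],[22,11],[24,6],[25,2],[31,9],[35,14],[41,0],[43,11],[45,0]]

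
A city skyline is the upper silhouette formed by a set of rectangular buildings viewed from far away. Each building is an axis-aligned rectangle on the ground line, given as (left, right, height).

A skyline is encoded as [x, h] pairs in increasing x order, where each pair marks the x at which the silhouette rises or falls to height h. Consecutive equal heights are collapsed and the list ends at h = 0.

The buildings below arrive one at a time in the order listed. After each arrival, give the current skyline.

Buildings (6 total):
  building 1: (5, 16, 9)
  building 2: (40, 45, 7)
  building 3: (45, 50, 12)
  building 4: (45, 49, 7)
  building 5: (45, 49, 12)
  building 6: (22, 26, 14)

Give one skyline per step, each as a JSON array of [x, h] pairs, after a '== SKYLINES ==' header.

== SKYLINES ==
[[5,9],[16,0]]
[[5,9],[16,0],[40,7],[45,0]]
[[5,9],[16,0],[40,7],[45,12],[50,0]]
[[5,9],[16,0],[40,7],[45,12],[50,0]]
[[5,9],[16,0],[40,7],[45,12],[50,0]]
[[5,9],[16,0],[22,14],[26,0],[40,7],[45,12],[50,0]]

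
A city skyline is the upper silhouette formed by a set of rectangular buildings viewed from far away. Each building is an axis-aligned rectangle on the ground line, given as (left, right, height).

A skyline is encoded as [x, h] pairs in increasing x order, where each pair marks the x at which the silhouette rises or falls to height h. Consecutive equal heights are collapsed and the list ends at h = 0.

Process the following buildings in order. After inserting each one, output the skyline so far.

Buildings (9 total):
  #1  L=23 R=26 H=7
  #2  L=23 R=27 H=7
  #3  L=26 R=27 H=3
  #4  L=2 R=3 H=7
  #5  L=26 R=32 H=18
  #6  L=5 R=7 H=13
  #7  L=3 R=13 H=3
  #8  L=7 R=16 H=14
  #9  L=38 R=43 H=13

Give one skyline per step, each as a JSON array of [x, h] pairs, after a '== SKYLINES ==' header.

== SKYLINES ==
[[23,7],[26,0]]
[[23,7],[27,0]]
[[23,7],[27,0]]
[[2,7],[3,0],[23,7],[27,0]]
[[2,7],[3,0],[23,7],[26,18],[32,0]]
[[2,7],[3,0],[5,13],[7,0],[23,7],[26,18],[32,0]]
[[2,7],[3,3],[5,13],[7,3],[13,0],[23,7],[26,18],[32,0]]
[[2,7],[3,3],[5,13],[7,14],[16,0],[23,7],[26,18],[32,0]]
[[2,7],[3,3],[5,13],[7,14],[16,0],[23,7],[26,18],[32,0],[38,13],[43,0]]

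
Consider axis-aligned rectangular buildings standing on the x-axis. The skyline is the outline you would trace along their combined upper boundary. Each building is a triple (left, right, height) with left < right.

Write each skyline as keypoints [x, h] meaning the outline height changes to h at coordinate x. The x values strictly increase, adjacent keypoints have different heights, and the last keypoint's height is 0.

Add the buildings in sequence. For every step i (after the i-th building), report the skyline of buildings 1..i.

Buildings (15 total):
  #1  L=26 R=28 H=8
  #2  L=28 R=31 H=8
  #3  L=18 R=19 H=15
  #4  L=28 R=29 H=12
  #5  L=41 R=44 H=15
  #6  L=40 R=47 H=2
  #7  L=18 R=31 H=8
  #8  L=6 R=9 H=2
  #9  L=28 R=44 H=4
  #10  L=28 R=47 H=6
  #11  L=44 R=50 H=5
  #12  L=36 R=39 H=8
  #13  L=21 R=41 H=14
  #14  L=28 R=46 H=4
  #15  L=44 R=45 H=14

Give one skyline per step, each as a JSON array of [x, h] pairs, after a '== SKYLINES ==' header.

== SKYLINES ==
[[26,8],[28,0]]
[[26,8],[31,0]]
[[18,15],[19,0],[26,8],[31,0]]
[[18,15],[19,0],[26,8],[28,12],[29,8],[31,0]]
[[18,15],[19,0],[26,8],[28,12],[29,8],[31,0],[41,15],[44,0]]
[[18,15],[19,0],[26,8],[28,12],[29,8],[31,0],[40,2],[41,15],[44,2],[47,0]]
[[18,15],[19,8],[28,12],[29,8],[31,0],[40,2],[41,15],[44,2],[47,0]]
[[6,2],[9,0],[18,15],[19,8],[28,12],[29,8],[31,0],[40,2],[41,15],[44,2],[47,0]]
[[6,2],[9,0],[18,15],[19,8],[28,12],[29,8],[31,4],[41,15],[44,2],[47,0]]
[[6,2],[9,0],[18,15],[19,8],[28,12],[29,8],[31,6],[41,15],[44,6],[47,0]]
[[6,2],[9,0],[18,15],[19,8],[28,12],[29,8],[31,6],[41,15],[44,6],[47,5],[50,0]]
[[6,2],[9,0],[18,15],[19,8],[28,12],[29,8],[31,6],[36,8],[39,6],[41,15],[44,6],[47,5],[50,0]]
[[6,2],[9,0],[18,15],[19,8],[21,14],[41,15],[44,6],[47,5],[50,0]]
[[6,2],[9,0],[18,15],[19,8],[21,14],[41,15],[44,6],[47,5],[50,0]]
[[6,2],[9,0],[18,15],[19,8],[21,14],[41,15],[44,14],[45,6],[47,5],[50,0]]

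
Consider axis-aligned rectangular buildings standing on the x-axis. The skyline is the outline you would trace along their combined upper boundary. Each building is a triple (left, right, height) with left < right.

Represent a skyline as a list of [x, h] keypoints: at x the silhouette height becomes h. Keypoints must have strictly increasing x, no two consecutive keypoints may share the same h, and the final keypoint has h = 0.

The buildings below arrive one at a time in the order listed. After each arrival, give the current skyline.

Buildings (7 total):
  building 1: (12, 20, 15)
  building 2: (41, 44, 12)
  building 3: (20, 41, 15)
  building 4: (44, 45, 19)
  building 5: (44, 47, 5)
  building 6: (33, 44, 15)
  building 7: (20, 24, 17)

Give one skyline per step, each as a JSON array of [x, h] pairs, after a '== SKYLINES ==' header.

== SKYLINES ==
[[12,15],[20,0]]
[[12,15],[20,0],[41,12],[44,0]]
[[12,15],[41,12],[44,0]]
[[12,15],[41,12],[44,19],[45,0]]
[[12,15],[41,12],[44,19],[45,5],[47,0]]
[[12,15],[44,19],[45,5],[47,0]]
[[12,15],[20,17],[24,15],[44,19],[45,5],[47,0]]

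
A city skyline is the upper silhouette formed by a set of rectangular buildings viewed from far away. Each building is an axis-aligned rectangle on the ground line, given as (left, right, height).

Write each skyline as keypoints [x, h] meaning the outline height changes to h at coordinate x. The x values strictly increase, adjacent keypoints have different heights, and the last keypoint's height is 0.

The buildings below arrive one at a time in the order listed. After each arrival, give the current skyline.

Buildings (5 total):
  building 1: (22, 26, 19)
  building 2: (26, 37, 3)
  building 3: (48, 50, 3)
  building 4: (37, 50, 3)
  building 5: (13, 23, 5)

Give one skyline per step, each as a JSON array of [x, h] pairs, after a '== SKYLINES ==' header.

== SKYLINES ==
[[22,19],[26,0]]
[[22,19],[26,3],[37,0]]
[[22,19],[26,3],[37,0],[48,3],[50,0]]
[[22,19],[26,3],[50,0]]
[[13,5],[22,19],[26,3],[50,0]]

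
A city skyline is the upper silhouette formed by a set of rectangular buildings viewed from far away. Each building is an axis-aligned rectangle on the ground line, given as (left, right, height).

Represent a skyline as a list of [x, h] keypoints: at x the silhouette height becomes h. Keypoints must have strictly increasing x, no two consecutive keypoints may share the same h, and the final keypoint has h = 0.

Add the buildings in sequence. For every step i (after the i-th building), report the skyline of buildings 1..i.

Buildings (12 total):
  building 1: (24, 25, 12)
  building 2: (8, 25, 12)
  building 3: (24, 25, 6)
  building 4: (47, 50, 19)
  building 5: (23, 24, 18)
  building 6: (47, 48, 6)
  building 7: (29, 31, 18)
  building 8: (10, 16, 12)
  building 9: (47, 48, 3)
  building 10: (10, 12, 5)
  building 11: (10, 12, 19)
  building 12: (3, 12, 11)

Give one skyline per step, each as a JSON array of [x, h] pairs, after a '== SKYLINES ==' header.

== SKYLINES ==
[[24,12],[25,0]]
[[8,12],[25,0]]
[[8,12],[25,0]]
[[8,12],[25,0],[47,19],[50,0]]
[[8,12],[23,18],[24,12],[25,0],[47,19],[50,0]]
[[8,12],[23,18],[24,12],[25,0],[47,19],[50,0]]
[[8,12],[23,18],[24,12],[25,0],[29,18],[31,0],[47,19],[50,0]]
[[8,12],[23,18],[24,12],[25,0],[29,18],[31,0],[47,19],[50,0]]
[[8,12],[23,18],[24,12],[25,0],[29,18],[31,0],[47,19],[50,0]]
[[8,12],[23,18],[24,12],[25,0],[29,18],[31,0],[47,19],[50,0]]
[[8,12],[10,19],[12,12],[23,18],[24,12],[25,0],[29,18],[31,0],[47,19],[50,0]]
[[3,11],[8,12],[10,19],[12,12],[23,18],[24,12],[25,0],[29,18],[31,0],[47,19],[50,0]]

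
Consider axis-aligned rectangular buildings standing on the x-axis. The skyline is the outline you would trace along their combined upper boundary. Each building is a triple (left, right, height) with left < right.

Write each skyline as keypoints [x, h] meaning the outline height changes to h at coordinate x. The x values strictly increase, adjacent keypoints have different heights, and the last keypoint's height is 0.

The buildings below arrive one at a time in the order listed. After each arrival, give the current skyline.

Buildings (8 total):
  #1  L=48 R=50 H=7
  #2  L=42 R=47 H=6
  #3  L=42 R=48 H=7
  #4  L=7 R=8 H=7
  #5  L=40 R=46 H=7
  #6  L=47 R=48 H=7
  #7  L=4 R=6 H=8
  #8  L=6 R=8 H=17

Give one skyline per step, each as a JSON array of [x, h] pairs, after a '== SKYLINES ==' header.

== SKYLINES ==
[[48,7],[50,0]]
[[42,6],[47,0],[48,7],[50,0]]
[[42,7],[50,0]]
[[7,7],[8,0],[42,7],[50,0]]
[[7,7],[8,0],[40,7],[50,0]]
[[7,7],[8,0],[40,7],[50,0]]
[[4,8],[6,0],[7,7],[8,0],[40,7],[50,0]]
[[4,8],[6,17],[8,0],[40,7],[50,0]]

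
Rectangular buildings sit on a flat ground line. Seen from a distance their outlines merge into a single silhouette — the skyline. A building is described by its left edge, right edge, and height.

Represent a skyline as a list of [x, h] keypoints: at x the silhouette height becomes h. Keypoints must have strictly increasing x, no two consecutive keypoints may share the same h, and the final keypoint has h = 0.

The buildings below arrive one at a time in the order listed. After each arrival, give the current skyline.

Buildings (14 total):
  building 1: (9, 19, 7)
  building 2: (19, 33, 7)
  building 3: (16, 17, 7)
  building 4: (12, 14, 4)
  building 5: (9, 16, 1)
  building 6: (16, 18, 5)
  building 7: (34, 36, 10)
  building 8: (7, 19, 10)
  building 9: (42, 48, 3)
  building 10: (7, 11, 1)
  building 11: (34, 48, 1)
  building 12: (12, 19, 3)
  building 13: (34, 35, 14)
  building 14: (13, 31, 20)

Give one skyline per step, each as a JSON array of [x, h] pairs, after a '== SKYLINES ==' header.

== SKYLINES ==
[[9,7],[19,0]]
[[9,7],[33,0]]
[[9,7],[33,0]]
[[9,7],[33,0]]
[[9,7],[33,0]]
[[9,7],[33,0]]
[[9,7],[33,0],[34,10],[36,0]]
[[7,10],[19,7],[33,0],[34,10],[36,0]]
[[7,10],[19,7],[33,0],[34,10],[36,0],[42,3],[48,0]]
[[7,10],[19,7],[33,0],[34,10],[36,0],[42,3],[48,0]]
[[7,10],[19,7],[33,0],[34,10],[36,1],[42,3],[48,0]]
[[7,10],[19,7],[33,0],[34,10],[36,1],[42,3],[48,0]]
[[7,10],[19,7],[33,0],[34,14],[35,10],[36,1],[42,3],[48,0]]
[[7,10],[13,20],[31,7],[33,0],[34,14],[35,10],[36,1],[42,3],[48,0]]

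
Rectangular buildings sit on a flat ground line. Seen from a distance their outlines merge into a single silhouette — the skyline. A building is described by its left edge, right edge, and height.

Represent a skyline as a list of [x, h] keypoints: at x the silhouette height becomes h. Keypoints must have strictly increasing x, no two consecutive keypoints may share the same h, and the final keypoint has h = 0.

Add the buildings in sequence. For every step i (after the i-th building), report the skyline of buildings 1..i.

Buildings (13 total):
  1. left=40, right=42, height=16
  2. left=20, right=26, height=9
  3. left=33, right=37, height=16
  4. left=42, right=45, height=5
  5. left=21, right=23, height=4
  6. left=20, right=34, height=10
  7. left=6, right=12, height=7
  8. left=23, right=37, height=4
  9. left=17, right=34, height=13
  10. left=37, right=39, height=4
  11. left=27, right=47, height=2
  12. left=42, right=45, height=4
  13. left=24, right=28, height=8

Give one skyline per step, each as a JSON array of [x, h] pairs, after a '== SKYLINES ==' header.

== SKYLINES ==
[[40,16],[42,0]]
[[20,9],[26,0],[40,16],[42,0]]
[[20,9],[26,0],[33,16],[37,0],[40,16],[42,0]]
[[20,9],[26,0],[33,16],[37,0],[40,16],[42,5],[45,0]]
[[20,9],[26,0],[33,16],[37,0],[40,16],[42,5],[45,0]]
[[20,10],[33,16],[37,0],[40,16],[42,5],[45,0]]
[[6,7],[12,0],[20,10],[33,16],[37,0],[40,16],[42,5],[45,0]]
[[6,7],[12,0],[20,10],[33,16],[37,0],[40,16],[42,5],[45,0]]
[[6,7],[12,0],[17,13],[33,16],[37,0],[40,16],[42,5],[45,0]]
[[6,7],[12,0],[17,13],[33,16],[37,4],[39,0],[40,16],[42,5],[45,0]]
[[6,7],[12,0],[17,13],[33,16],[37,4],[39,2],[40,16],[42,5],[45,2],[47,0]]
[[6,7],[12,0],[17,13],[33,16],[37,4],[39,2],[40,16],[42,5],[45,2],[47,0]]
[[6,7],[12,0],[17,13],[33,16],[37,4],[39,2],[40,16],[42,5],[45,2],[47,0]]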